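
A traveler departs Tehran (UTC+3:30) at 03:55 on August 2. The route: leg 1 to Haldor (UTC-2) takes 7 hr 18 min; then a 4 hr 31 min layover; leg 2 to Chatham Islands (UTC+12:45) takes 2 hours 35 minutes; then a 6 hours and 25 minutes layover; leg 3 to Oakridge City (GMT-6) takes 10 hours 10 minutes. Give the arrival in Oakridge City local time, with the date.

01:24 on August 3

Convert departure to UTC: 03:55 − 3:30 = 00:25 UTC on Aug 2.
Add 7 hours 18 minutes leg 1 → 07:43 UTC.
Add 4 hours and 31 minutes layover in Haldor → 12:14 UTC.
Add 2 hours 35 minutes leg 2 → 14:49 UTC.
Add 6 hours 25 minutes layover in Chatham Islands → 21:14 UTC.
Add 10 hours 10 minutes leg 3 → 07:24 UTC (Aug 3).
Oakridge City is UTC−6:00, so local arrival = 07:24 − 6:00 = 01:24 on Aug 3.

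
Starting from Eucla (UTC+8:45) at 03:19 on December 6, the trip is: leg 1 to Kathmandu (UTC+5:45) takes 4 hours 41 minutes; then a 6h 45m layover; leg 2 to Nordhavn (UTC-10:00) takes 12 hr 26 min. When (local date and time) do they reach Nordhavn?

Convert departure to UTC: 03:19 − 8:45 = 18:34 UTC on Dec 5.
Add 4 hours and 41 minutes leg 1 → 23:15 UTC.
Add 6 hours 45 minutes layover in Kathmandu → 06:00 UTC (Dec 6).
Add 12 hours and 26 minutes leg 2 → 18:26 UTC.
Nordhavn is UTC−10:00, so local arrival = 18:26 − 10:00 = 08:26 on Dec 6.

08:26 on Dec 6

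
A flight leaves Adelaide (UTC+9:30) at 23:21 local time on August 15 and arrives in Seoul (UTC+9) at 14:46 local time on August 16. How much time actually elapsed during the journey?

Departure in UTC: 23:21 − 9:30 = 13:51 on Aug 15.
Arrival in UTC: 14:46 − 9:00 = 05:46 on Aug 16.
Elapsed = 05:46 − 13:51 (+1 day) = 15 hours 55 minutes.

15 hours 55 minutes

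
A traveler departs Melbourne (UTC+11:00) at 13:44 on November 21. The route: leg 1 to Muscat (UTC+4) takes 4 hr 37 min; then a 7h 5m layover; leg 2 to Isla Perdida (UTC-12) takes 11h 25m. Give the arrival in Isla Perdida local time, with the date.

13:51 on November 21

Convert departure to UTC: 13:44 − 11:00 = 02:44 UTC on Nov 21.
Add 4 hours 37 minutes leg 1 → 07:21 UTC.
Add 7 hours 5 minutes layover in Muscat → 14:26 UTC.
Add 11 hours 25 minutes leg 2 → 01:51 UTC (Nov 22).
Isla Perdida is UTC−12:00, so local arrival = 01:51 − 12:00 = 13:51 on Nov 21.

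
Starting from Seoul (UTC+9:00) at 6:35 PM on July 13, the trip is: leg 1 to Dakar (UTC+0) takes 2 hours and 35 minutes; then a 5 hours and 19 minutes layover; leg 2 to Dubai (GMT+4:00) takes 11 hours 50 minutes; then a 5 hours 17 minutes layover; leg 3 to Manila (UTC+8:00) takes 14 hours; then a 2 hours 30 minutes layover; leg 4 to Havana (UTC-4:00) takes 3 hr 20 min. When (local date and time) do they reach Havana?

Convert departure to UTC: 6:35 PM − 9:00 = 9:35 AM UTC on Jul 13.
Add 2 hours and 35 minutes leg 1 → 12:10 PM UTC.
Add 5 hours 19 minutes layover in Dakar → 5:29 PM UTC.
Add 11 hours 50 minutes leg 2 → 5:19 AM UTC (Jul 14).
Add 5 hours 17 minutes layover in Dubai → 10:36 AM UTC.
Add 14 hours leg 3 → 12:36 AM UTC (Jul 15).
Add 2 hours 30 minutes layover in Manila → 3:06 AM UTC.
Add 3 hours and 20 minutes leg 4 → 6:26 AM UTC.
Havana is UTC−4:00, so local arrival = 6:26 AM − 4:00 = 2:26 AM on Jul 15.

2:26 AM on July 15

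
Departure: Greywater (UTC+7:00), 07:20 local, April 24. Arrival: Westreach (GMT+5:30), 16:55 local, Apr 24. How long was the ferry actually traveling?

Westreach is 1:30 behind Greywater.
Clock-face elapsed time (ignoring zones) is 9 hours 35 minutes.
Actual elapsed = 9 hours 35 minutes + 1:30 = 11 hours 5 minutes.

11 hours 5 minutes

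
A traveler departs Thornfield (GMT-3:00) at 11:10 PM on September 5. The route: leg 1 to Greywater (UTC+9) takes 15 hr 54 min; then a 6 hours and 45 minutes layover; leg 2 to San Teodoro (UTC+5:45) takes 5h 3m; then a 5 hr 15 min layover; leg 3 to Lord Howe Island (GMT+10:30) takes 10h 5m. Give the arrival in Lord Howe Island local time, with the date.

Convert departure to UTC: 11:10 PM + 3:00 = 2:10 AM UTC on Sep 6.
Add 15 hours and 54 minutes leg 1 → 6:04 PM UTC.
Add 6 hours 45 minutes layover in Greywater → 12:49 AM UTC (Sep 7).
Add 5 hours and 3 minutes leg 2 → 5:52 AM UTC.
Add 5 hours 15 minutes layover in San Teodoro → 11:07 AM UTC.
Add 10 hours 5 minutes leg 3 → 9:12 PM UTC.
Lord Howe Island is UTC+10:30, so local arrival = 9:12 PM + 10:30 = 7:42 AM on Sep 8.

7:42 AM on September 8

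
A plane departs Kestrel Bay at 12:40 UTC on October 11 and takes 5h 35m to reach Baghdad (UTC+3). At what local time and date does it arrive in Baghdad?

Departure is given in UTC: 12:40 on Oct 11.
Add 5 hours and 35 minutes → 18:15 UTC.
Baghdad is UTC+3:00: 18:15 + 3:00 = 21:15 on Oct 11.

21:15 on October 11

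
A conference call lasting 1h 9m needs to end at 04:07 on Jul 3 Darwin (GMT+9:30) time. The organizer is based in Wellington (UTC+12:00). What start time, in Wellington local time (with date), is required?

05:28 on Jul 3

Target end time in UTC: 04:07 − 9:30 = 18:37 on Jul 2.
Subtract 1 hour 9 minutes → start 17:28 UTC on Jul 2.
Wellington is UTC+12:00: 17:28 + 12:00 = 05:28 on Jul 3.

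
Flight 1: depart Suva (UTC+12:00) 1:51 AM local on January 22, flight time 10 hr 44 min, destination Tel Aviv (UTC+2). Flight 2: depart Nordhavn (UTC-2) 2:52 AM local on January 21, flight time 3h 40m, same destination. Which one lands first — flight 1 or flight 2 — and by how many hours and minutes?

the second, by 16 hours 3 minutes

Flight 1 in UTC: 1:51 AM − 12:00 = 1:51 PM on Jan 21.
+10 hours 44 minutes → arrive 12:35 AM UTC on Jan 22.
Flight 2 in UTC: 2:52 AM + 2:00 = 4:52 AM on Jan 21.
+3 hours and 40 minutes → arrive 8:32 AM UTC on Jan 21.
Flight 2 lands earlier by 16 hours 3 minutes.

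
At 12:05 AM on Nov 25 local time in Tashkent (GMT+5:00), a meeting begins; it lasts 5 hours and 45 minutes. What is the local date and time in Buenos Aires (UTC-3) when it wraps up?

Convert start to UTC: 12:05 AM − 5:00 = 7:05 PM UTC on Nov 24.
Add 5 hours and 45 minutes duration → 12:50 AM UTC (Nov 25).
Buenos Aires is UTC−3:00, so local end time = 12:50 AM − 3:00 = 9:50 PM on Nov 24.

9:50 PM on Nov 24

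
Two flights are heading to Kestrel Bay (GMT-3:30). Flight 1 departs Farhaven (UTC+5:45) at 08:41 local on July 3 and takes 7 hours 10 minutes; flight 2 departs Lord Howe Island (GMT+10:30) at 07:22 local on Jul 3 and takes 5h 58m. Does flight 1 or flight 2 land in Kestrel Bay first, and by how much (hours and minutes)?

the second, by 7 hours 16 minutes

Flight 1 in UTC: 08:41 − 5:45 = 02:56 on Jul 3.
+7 hours and 10 minutes → arrive 10:06 UTC on Jul 3.
Flight 2 in UTC: 07:22 − 10:30 = 20:52 on Jul 2.
+5 hours 58 minutes → arrive 02:50 UTC on Jul 3.
Flight 2 lands earlier by 7 hours 16 minutes.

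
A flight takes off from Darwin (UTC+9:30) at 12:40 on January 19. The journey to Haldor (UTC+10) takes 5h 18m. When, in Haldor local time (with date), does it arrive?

18:28 on January 19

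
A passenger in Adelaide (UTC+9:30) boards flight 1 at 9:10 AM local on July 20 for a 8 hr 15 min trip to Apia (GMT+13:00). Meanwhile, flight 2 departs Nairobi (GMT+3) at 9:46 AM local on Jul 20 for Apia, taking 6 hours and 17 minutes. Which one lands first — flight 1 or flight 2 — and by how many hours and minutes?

the first, by 5 hours 8 minutes

Flight 1 in UTC: 9:10 AM − 9:30 = 11:40 PM on Jul 19.
+8 hours and 15 minutes → arrive 7:55 AM UTC on Jul 20.
Flight 2 in UTC: 9:46 AM − 3:00 = 6:46 AM on Jul 20.
+6 hours and 17 minutes → arrive 1:03 PM UTC on Jul 20.
Flight 1 lands earlier by 5 hours 8 minutes.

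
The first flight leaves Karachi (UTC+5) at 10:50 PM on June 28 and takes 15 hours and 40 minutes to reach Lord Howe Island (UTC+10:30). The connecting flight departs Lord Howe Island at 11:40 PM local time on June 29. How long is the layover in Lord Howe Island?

3 hours 40 minutes

Convert departure to UTC: 10:50 PM − 5:00 = 5:50 PM UTC on Jun 28.
Add 15 hours and 40 minutes flight time → 9:30 AM UTC (Jun 29).
Lord Howe Island is UTC+10:30, so local arrival = 9:30 AM + 10:30 = 8:00 PM on Jun 29.
Layover = 11:40 PM − 8:00 PM = 3 hours 40 minutes.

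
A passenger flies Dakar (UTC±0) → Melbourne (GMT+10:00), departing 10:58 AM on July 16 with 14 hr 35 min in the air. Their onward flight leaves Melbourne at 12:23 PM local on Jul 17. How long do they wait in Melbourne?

Dakar is at UTC+0, so departure is already 10:58 AM UTC on Jul 16.
Add 14 hours and 35 minutes flight time → 1:33 AM UTC (Jul 17).
Melbourne is UTC+10:00, so local arrival = 1:33 AM + 10:00 = 11:33 AM on Jul 17.
Layover = 12:23 PM − 11:33 AM = 50 minutes.

50 minutes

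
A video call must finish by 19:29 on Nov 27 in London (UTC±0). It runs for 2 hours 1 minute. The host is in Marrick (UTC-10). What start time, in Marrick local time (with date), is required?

07:28 on November 27

Target end time is already UTC: 19:29 on Nov 27.
Subtract 2 hours and 1 minute → start 17:28 UTC on Nov 27.
Marrick is UTC−10:00: 17:28 − 10:00 = 07:28 on Nov 27.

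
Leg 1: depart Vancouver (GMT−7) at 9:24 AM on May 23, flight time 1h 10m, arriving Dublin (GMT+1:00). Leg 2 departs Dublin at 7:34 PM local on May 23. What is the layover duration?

Convert departure to UTC: 9:24 AM + 7:00 = 4:24 PM UTC on May 23.
Add 1 hour and 10 minutes flight time → 5:34 PM UTC.
Dublin is UTC+1:00, so local arrival = 5:34 PM + 1:00 = 6:34 PM on May 23.
Layover = 7:34 PM − 6:34 PM = 1 hour.

1 hour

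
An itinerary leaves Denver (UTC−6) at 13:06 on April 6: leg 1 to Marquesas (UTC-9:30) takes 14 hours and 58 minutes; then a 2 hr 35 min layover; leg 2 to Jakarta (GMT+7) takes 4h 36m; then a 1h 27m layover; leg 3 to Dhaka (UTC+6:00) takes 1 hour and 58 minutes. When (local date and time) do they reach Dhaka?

Convert departure to UTC: 13:06 + 6:00 = 19:06 UTC on Apr 6.
Add 14 hours and 58 minutes leg 1 → 10:04 UTC (Apr 7).
Add 2 hours and 35 minutes layover in Marquesas → 12:39 UTC.
Add 4 hours and 36 minutes leg 2 → 17:15 UTC.
Add 1 hour 27 minutes layover in Jakarta → 18:42 UTC.
Add 1 hour and 58 minutes leg 3 → 20:40 UTC.
Dhaka is UTC+6:00, so local arrival = 20:40 + 6:00 = 02:40 on Apr 8.

02:40 on April 8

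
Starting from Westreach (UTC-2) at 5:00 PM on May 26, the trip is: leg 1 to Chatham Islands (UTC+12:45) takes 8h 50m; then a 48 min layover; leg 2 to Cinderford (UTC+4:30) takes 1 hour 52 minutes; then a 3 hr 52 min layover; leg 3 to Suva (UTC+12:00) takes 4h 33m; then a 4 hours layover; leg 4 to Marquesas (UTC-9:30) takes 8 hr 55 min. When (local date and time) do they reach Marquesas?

Convert departure to UTC: 5:00 PM + 2:00 = 7:00 PM UTC on May 26.
Add 8 hours 50 minutes leg 1 → 3:50 AM UTC (May 27).
Add 48 minutes layover in Chatham Islands → 4:38 AM UTC.
Add 1 hour 52 minutes leg 2 → 6:30 AM UTC.
Add 3 hours 52 minutes layover in Cinderford → 10:22 AM UTC.
Add 4 hours 33 minutes leg 3 → 2:55 PM UTC.
Add 4 hours layover in Suva → 6:55 PM UTC.
Add 8 hours and 55 minutes leg 4 → 3:50 AM UTC (May 28).
Marquesas is UTC−9:30, so local arrival = 3:50 AM − 9:30 = 6:20 PM on May 27.

6:20 PM on May 27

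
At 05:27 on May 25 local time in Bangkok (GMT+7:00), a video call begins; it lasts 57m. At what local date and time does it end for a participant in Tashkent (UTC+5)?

Tashkent is 2:00 behind Bangkok.
After 57 minutes it is 06:24 in Bangkok.
Shift by the zone difference: 06:24 − 2:00 = 04:24 on May 25 in Tashkent.

04:24 on May 25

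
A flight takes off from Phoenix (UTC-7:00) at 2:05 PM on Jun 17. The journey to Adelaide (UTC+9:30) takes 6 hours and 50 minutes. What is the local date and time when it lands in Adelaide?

Convert departure to UTC: 2:05 PM + 7:00 = 9:05 PM UTC on Jun 17.
Add 6 hours 50 minutes travel time → 3:55 AM UTC (Jun 18).
Adelaide is UTC+9:30, so local arrival = 3:55 AM + 9:30 = 1:25 PM on Jun 18.

1:25 PM on Jun 18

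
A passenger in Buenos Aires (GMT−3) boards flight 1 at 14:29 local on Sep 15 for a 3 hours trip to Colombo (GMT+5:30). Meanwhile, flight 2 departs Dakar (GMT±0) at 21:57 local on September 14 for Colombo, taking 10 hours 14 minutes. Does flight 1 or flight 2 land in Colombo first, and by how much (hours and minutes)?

the second, by 12 hours 18 minutes

Flight 1 in UTC: 14:29 + 3:00 = 17:29 on Sep 15.
+3 hours → arrive 20:29 UTC on Sep 15.
Flight 2 departs at 21:57 UTC (Sep 14).
+10 hours 14 minutes → arrive 08:11 UTC on Sep 15.
Flight 2 lands earlier by 12 hours 18 minutes.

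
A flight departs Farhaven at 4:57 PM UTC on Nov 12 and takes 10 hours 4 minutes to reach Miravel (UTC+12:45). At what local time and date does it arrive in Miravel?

3:46 PM on November 13

Departure is given in UTC: 4:57 PM on Nov 12.
Add 10 hours 4 minutes → 3:01 AM UTC (Nov 13).
Miravel is UTC+12:45: 3:01 AM + 12:45 = 3:46 PM on Nov 13.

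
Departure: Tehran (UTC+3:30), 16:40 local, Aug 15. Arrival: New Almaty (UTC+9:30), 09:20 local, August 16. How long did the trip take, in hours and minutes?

Departure in UTC: 16:40 − 3:30 = 13:10 on Aug 15.
Arrival in UTC: 09:20 − 9:30 = 23:50 on Aug 15.
Elapsed = 23:50 − 13:10 = 10 hours 40 minutes.

10 hours 40 minutes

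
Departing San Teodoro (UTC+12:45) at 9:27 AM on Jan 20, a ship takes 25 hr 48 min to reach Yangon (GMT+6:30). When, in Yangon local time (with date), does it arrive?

5:00 AM on January 21

Yangon is 6:15 behind San Teodoro.
After 25 hours 48 minutes it is 11:15 AM (Jan 21) in San Teodoro.
Shift by the zone difference: 11:15 AM − 6:15 = 5:00 AM on Jan 21 in Yangon.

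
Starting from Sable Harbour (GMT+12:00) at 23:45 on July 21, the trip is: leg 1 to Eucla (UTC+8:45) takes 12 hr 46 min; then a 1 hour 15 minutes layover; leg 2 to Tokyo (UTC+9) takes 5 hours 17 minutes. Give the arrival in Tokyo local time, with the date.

Convert departure to UTC: 23:45 − 12:00 = 11:45 UTC on Jul 21.
Add 12 hours and 46 minutes leg 1 → 00:31 UTC (Jul 22).
Add 1 hour 15 minutes layover in Eucla → 01:46 UTC.
Add 5 hours and 17 minutes leg 2 → 07:03 UTC.
Tokyo is UTC+9:00, so local arrival = 07:03 + 9:00 = 16:03 on Jul 22.

16:03 on July 22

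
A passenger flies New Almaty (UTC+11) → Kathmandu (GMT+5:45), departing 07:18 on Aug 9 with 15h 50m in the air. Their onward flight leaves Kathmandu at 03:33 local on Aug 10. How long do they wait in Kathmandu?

9 hours 40 minutes

Convert departure to UTC: 07:18 − 11:00 = 20:18 UTC on Aug 8.
Add 15 hours 50 minutes flight time → 12:08 UTC (Aug 9).
Kathmandu is UTC+5:45, so local arrival = 12:08 + 5:45 = 17:53 on Aug 9.
Layover = 03:33 − 17:53 (+1 day) = 9 hours 40 minutes.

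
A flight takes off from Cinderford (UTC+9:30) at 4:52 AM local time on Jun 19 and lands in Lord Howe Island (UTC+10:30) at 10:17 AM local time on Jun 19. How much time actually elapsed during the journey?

4 hours 25 minutes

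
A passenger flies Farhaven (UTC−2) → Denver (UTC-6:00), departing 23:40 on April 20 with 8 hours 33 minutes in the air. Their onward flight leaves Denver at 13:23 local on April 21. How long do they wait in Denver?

Convert departure to UTC: 23:40 + 2:00 = 01:40 UTC on Apr 21.
Add 8 hours and 33 minutes flight time → 10:13 UTC.
Denver is UTC−6:00, so local arrival = 10:13 − 6:00 = 04:13 on Apr 21.
Layover = 13:23 − 04:13 = 9 hours 10 minutes.

9 hours 10 minutes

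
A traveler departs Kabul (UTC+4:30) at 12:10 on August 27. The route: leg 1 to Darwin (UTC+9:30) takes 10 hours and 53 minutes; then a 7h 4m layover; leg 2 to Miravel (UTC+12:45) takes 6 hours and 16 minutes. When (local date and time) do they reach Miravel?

Convert departure to UTC: 12:10 − 4:30 = 07:40 UTC on Aug 27.
Add 10 hours and 53 minutes leg 1 → 18:33 UTC.
Add 7 hours and 4 minutes layover in Darwin → 01:37 UTC (Aug 28).
Add 6 hours 16 minutes leg 2 → 07:53 UTC.
Miravel is UTC+12:45, so local arrival = 07:53 + 12:45 = 20:38 on Aug 28.

20:38 on Aug 28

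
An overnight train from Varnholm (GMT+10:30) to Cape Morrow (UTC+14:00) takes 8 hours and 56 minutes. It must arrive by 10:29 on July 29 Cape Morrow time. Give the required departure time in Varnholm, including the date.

22:03 on July 28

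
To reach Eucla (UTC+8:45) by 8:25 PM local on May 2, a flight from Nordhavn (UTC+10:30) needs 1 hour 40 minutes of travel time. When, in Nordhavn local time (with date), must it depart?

Target arrival in UTC: 8:25 PM − 8:45 = 11:40 AM on May 2.
Subtract 1 hour and 40 minutes → departure 10:00 AM UTC on May 2.
Nordhavn is UTC+10:30: 10:00 AM + 10:30 = 8:30 PM on May 2.

8:30 PM on May 2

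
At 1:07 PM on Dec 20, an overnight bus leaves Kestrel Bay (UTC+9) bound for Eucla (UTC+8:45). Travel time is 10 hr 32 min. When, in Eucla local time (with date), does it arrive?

11:24 PM on Dec 20

Convert departure to UTC: 1:07 PM − 9:00 = 4:07 AM UTC on Dec 20.
Add 10 hours and 32 minutes travel time → 2:39 PM UTC.
Eucla is UTC+8:45, so local arrival = 2:39 PM + 8:45 = 11:24 PM on Dec 20.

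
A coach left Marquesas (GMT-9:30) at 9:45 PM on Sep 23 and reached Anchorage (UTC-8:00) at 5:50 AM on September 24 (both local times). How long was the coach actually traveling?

6 hours 35 minutes

Departure in UTC: 9:45 PM + 9:30 = 7:15 AM on Sep 24.
Arrival in UTC: 5:50 AM + 8:00 = 1:50 PM on Sep 24.
Elapsed = 1:50 PM − 7:15 AM = 6 hours 35 minutes.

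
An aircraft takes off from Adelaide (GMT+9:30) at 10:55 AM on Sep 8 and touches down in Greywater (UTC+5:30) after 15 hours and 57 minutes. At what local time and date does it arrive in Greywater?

10:52 PM on September 8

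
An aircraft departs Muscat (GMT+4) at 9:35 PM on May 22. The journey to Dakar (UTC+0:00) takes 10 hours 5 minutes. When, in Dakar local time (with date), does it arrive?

Dakar is 4:00 behind Muscat.
After 10 hours 5 minutes it is 7:40 AM (May 23) in Muscat.
Shift by the zone difference: 7:40 AM − 4:00 = 3:40 AM on May 23 in Dakar.

3:40 AM on May 23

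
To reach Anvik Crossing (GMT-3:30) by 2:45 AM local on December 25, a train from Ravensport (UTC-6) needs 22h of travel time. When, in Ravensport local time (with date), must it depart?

Target arrival in UTC: 2:45 AM + 3:30 = 6:15 AM on Dec 25.
Subtract 22 hours → departure 8:15 AM UTC on Dec 24.
Ravensport is UTC−6:00: 8:15 AM − 6:00 = 2:15 AM on Dec 24.

2:15 AM on December 24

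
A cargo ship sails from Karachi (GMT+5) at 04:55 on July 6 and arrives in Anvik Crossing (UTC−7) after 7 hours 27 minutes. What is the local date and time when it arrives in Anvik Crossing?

00:22 on Jul 6

Convert departure to UTC: 04:55 − 5:00 = 23:55 UTC on Jul 5.
Add 7 hours 27 minutes travel time → 07:22 UTC (Jul 6).
Anvik Crossing is UTC−7:00, so local arrival = 07:22 − 7:00 = 00:22 on Jul 6.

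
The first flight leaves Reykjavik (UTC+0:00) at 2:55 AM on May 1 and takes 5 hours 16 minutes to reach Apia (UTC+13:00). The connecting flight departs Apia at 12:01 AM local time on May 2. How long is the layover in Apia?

Reykjavik is at UTC+0, so departure is already 2:55 AM UTC on May 1.
Add 5 hours and 16 minutes flight time → 8:11 AM UTC.
Apia is UTC+13:00, so local arrival = 8:11 AM + 13:00 = 9:11 PM on May 1.
Layover = 12:01 AM − 9:11 PM (+1 day) = 2 hours 50 minutes.

2 hours 50 minutes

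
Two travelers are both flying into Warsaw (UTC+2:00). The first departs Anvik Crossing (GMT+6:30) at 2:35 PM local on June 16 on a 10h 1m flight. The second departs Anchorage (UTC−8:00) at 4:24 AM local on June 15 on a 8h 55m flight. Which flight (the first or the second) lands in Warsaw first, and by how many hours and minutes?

Flight 1 in UTC: 2:35 PM − 6:30 = 8:05 AM on Jun 16.
+10 hours and 1 minute → arrive 6:06 PM UTC on Jun 16.
Flight 2 in UTC: 4:24 AM + 8:00 = 12:24 PM on Jun 15.
+8 hours 55 minutes → arrive 9:19 PM UTC on Jun 15.
Flight 2 lands earlier by 20 hours 47 minutes.

the second, by 20 hours 47 minutes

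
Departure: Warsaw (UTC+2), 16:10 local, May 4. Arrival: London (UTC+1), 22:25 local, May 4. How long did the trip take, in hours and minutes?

London is 1:00 behind Warsaw.
Clock-face elapsed time (ignoring zones) is 6 hours 15 minutes.
Actual elapsed = 6 hours 15 minutes + 1:00 = 7 hours 15 minutes.

7 hours 15 minutes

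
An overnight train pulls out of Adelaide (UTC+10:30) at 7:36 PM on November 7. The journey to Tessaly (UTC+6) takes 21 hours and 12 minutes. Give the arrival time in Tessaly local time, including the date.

Convert departure to UTC: 7:36 PM − 10:30 = 9:06 AM UTC on Nov 7.
Add 21 hours and 12 minutes travel time → 6:18 AM UTC (Nov 8).
Tessaly is UTC+6:00, so local arrival = 6:18 AM + 6:00 = 12:18 PM on Nov 8.

12:18 PM on November 8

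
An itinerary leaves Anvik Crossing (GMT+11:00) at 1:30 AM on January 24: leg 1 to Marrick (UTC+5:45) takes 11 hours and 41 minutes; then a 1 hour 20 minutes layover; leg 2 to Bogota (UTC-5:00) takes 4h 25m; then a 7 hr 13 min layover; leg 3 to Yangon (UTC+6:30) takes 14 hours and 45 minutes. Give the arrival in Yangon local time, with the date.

Convert departure to UTC: 1:30 AM − 11:00 = 2:30 PM UTC on Jan 23.
Add 11 hours 41 minutes leg 1 → 2:11 AM UTC (Jan 24).
Add 1 hour and 20 minutes layover in Marrick → 3:31 AM UTC.
Add 4 hours 25 minutes leg 2 → 7:56 AM UTC.
Add 7 hours 13 minutes layover in Bogota → 3:09 PM UTC.
Add 14 hours 45 minutes leg 3 → 5:54 AM UTC (Jan 25).
Yangon is UTC+6:30, so local arrival = 5:54 AM + 6:30 = 12:24 PM on Jan 25.

12:24 PM on Jan 25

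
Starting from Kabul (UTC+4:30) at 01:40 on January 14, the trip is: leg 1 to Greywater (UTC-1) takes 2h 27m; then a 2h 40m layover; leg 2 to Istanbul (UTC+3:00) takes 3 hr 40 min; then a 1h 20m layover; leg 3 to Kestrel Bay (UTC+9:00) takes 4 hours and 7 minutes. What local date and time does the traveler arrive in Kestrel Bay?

Convert departure to UTC: 01:40 − 4:30 = 21:10 UTC on Jan 13.
Add 2 hours and 27 minutes leg 1 → 23:37 UTC.
Add 2 hours and 40 minutes layover in Greywater → 02:17 UTC (Jan 14).
Add 3 hours 40 minutes leg 2 → 05:57 UTC.
Add 1 hour 20 minutes layover in Istanbul → 07:17 UTC.
Add 4 hours and 7 minutes leg 3 → 11:24 UTC.
Kestrel Bay is UTC+9:00, so local arrival = 11:24 + 9:00 = 20:24 on Jan 14.

20:24 on January 14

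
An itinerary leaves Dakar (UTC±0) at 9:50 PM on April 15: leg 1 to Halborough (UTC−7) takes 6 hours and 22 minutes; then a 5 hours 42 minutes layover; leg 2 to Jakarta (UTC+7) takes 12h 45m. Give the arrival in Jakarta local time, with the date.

Dakar is at UTC+0, so departure is already 9:50 PM UTC on Apr 15.
Add 6 hours 22 minutes leg 1 → 4:12 AM UTC (Apr 16).
Add 5 hours and 42 minutes layover in Halborough → 9:54 AM UTC.
Add 12 hours 45 minutes leg 2 → 10:39 PM UTC.
Jakarta is UTC+7:00, so local arrival = 10:39 PM + 7:00 = 5:39 AM on Apr 17.

5:39 AM on April 17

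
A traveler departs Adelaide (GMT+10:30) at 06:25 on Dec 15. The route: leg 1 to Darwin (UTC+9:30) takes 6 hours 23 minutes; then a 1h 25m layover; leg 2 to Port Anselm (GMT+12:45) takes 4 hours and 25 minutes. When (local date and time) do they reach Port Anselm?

20:53 on December 15

Convert departure to UTC: 06:25 − 10:30 = 19:55 UTC on Dec 14.
Add 6 hours and 23 minutes leg 1 → 02:18 UTC (Dec 15).
Add 1 hour and 25 minutes layover in Darwin → 03:43 UTC.
Add 4 hours 25 minutes leg 2 → 08:08 UTC.
Port Anselm is UTC+12:45, so local arrival = 08:08 + 12:45 = 20:53 on Dec 15.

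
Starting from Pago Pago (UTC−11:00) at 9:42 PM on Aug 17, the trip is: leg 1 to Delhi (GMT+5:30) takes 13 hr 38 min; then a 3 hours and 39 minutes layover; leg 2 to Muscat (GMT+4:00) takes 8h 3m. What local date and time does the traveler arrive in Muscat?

2:02 PM on August 19

Convert departure to UTC: 9:42 PM + 11:00 = 8:42 AM UTC on Aug 18.
Add 13 hours and 38 minutes leg 1 → 10:20 PM UTC.
Add 3 hours 39 minutes layover in Delhi → 1:59 AM UTC (Aug 19).
Add 8 hours and 3 minutes leg 2 → 10:02 AM UTC.
Muscat is UTC+4:00, so local arrival = 10:02 AM + 4:00 = 2:02 PM on Aug 19.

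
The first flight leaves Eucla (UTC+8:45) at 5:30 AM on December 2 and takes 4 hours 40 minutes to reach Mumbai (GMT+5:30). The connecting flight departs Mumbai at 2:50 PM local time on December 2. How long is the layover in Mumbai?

Convert departure to UTC: 5:30 AM − 8:45 = 8:45 PM UTC on Dec 1.
Add 4 hours and 40 minutes flight time → 1:25 AM UTC (Dec 2).
Mumbai is UTC+5:30, so local arrival = 1:25 AM + 5:30 = 6:55 AM on Dec 2.
Layover = 2:50 PM − 6:55 AM = 7 hours 55 minutes.

7 hours 55 minutes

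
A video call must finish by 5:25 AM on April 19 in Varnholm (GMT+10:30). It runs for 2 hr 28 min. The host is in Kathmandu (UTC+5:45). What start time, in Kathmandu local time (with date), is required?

10:12 PM on April 18

Target end time in UTC: 5:25 AM − 10:30 = 6:55 PM on Apr 18.
Subtract 2 hours 28 minutes → start 4:27 PM UTC on Apr 18.
Kathmandu is UTC+5:45: 4:27 PM + 5:45 = 10:12 PM on Apr 18.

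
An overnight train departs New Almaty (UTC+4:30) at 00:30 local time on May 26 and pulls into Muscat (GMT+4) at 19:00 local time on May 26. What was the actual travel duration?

Departure in UTC: 00:30 − 4:30 = 20:00 on May 25.
Arrival in UTC: 19:00 − 4:00 = 15:00 on May 26.
Elapsed = 15:00 − 20:00 (+1 day) = 19 hours.

19 hours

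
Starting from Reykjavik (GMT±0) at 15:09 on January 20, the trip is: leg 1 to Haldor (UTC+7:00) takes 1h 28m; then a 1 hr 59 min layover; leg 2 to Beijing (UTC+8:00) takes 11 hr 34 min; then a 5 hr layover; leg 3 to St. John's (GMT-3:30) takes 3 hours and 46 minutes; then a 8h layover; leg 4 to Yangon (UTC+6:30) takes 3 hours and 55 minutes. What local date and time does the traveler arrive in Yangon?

Reykjavik is at UTC+0, so departure is already 15:09 UTC on Jan 20.
Add 1 hour 28 minutes leg 1 → 16:37 UTC.
Add 1 hour 59 minutes layover in Haldor → 18:36 UTC.
Add 11 hours and 34 minutes leg 2 → 06:10 UTC (Jan 21).
Add 5 hours layover in Beijing → 11:10 UTC.
Add 3 hours 46 minutes leg 3 → 14:56 UTC.
Add 8 hours layover in St. John's → 22:56 UTC.
Add 3 hours 55 minutes leg 4 → 02:51 UTC (Jan 22).
Yangon is UTC+6:30, so local arrival = 02:51 + 6:30 = 09:21 on Jan 22.

09:21 on Jan 22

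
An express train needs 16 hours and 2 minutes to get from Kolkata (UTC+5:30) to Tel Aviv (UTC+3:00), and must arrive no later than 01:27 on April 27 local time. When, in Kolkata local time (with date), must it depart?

Target arrival in UTC: 01:27 − 3:00 = 22:27 on Apr 26.
Subtract 16 hours and 2 minutes → departure 06:25 UTC on Apr 26.
Kolkata is UTC+5:30: 06:25 + 5:30 = 11:55 on Apr 26.

11:55 on April 26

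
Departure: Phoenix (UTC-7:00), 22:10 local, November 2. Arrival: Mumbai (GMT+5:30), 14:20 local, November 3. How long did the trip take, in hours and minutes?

Mumbai is 12:30 ahead of Phoenix.
Clock-face elapsed time (ignoring zones) is 16 hours 10 minutes.
Actual elapsed = 16 hours 10 minutes − 12:30 = 3 hours 40 minutes.

3 hours 40 minutes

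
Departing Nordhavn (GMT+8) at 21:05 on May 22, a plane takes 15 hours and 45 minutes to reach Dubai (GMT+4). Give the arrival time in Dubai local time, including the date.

Convert departure to UTC: 21:05 − 8:00 = 13:05 UTC on May 22.
Add 15 hours 45 minutes travel time → 04:50 UTC (May 23).
Dubai is UTC+4:00, so local arrival = 04:50 + 4:00 = 08:50 on May 23.

08:50 on May 23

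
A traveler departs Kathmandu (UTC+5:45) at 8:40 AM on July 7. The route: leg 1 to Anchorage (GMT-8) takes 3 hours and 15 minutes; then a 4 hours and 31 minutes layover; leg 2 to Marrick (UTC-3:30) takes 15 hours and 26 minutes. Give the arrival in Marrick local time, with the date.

10:37 PM on Jul 7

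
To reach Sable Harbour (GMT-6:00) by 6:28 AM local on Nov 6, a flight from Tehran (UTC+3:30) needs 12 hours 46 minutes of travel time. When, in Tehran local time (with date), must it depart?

3:12 AM on November 6

Target arrival in UTC: 6:28 AM + 6:00 = 12:28 PM on Nov 6.
Subtract 12 hours 46 minutes → departure 11:42 PM UTC on Nov 5.
Tehran is UTC+3:30: 11:42 PM + 3:30 = 3:12 AM on Nov 6.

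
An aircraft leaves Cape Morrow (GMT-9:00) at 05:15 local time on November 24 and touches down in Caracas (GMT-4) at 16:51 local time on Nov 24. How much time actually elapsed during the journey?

6 hours 36 minutes

Departure in UTC: 05:15 + 9:00 = 14:15 on Nov 24.
Arrival in UTC: 16:51 + 4:00 = 20:51 on Nov 24.
Elapsed = 20:51 − 14:15 = 6 hours 36 minutes.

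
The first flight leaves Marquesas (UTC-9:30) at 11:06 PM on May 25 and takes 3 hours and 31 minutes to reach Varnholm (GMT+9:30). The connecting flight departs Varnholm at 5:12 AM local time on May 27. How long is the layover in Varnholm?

7 hours 35 minutes

Convert departure to UTC: 11:06 PM + 9:30 = 8:36 AM UTC on May 26.
Add 3 hours 31 minutes flight time → 12:07 PM UTC.
Varnholm is UTC+9:30, so local arrival = 12:07 PM + 9:30 = 9:37 PM on May 26.
Layover = 5:12 AM − 9:37 PM (+1 day) = 7 hours 35 minutes.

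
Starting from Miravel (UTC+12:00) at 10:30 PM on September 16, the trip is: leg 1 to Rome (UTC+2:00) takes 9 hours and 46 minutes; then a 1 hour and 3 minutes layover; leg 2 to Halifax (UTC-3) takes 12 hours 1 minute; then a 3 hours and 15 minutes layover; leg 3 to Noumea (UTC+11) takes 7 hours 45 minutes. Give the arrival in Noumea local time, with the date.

Convert departure to UTC: 10:30 PM − 12:00 = 10:30 AM UTC on Sep 16.
Add 9 hours 46 minutes leg 1 → 8:16 PM UTC.
Add 1 hour and 3 minutes layover in Rome → 9:19 PM UTC.
Add 12 hours 1 minute leg 2 → 9:20 AM UTC (Sep 17).
Add 3 hours and 15 minutes layover in Halifax → 12:35 PM UTC.
Add 7 hours and 45 minutes leg 3 → 8:20 PM UTC.
Noumea is UTC+11:00, so local arrival = 8:20 PM + 11:00 = 7:20 AM on Sep 18.

7:20 AM on September 18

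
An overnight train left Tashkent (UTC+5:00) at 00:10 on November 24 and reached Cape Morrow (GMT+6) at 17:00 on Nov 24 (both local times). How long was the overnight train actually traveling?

Cape Morrow is 1:00 ahead of Tashkent.
Clock-face elapsed time (ignoring zones) is 16 hours 50 minutes.
Actual elapsed = 16 hours 50 minutes − 1:00 = 15 hours 50 minutes.

15 hours 50 minutes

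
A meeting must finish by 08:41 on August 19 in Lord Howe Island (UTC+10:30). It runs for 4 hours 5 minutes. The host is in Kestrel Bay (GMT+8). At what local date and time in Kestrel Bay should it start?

02:06 on August 19

Target end time in UTC: 08:41 − 10:30 = 22:11 on Aug 18.
Subtract 4 hours and 5 minutes → start 18:06 UTC on Aug 18.
Kestrel Bay is UTC+8:00: 18:06 + 8:00 = 02:06 on Aug 19.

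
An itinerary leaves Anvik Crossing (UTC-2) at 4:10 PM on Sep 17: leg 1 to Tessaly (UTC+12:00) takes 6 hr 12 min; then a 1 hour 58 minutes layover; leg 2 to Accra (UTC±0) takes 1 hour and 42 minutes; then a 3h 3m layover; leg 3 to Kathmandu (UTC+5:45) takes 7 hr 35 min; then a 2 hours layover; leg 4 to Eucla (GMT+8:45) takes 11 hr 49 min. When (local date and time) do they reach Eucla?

Convert departure to UTC: 4:10 PM + 2:00 = 6:10 PM UTC on Sep 17.
Add 6 hours and 12 minutes leg 1 → 12:22 AM UTC (Sep 18).
Add 1 hour and 58 minutes layover in Tessaly → 2:20 AM UTC.
Add 1 hour and 42 minutes leg 2 → 4:02 AM UTC.
Add 3 hours 3 minutes layover in Accra → 7:05 AM UTC.
Add 7 hours and 35 minutes leg 3 → 2:40 PM UTC.
Add 2 hours layover in Kathmandu → 4:40 PM UTC.
Add 11 hours 49 minutes leg 4 → 4:29 AM UTC (Sep 19).
Eucla is UTC+8:45, so local arrival = 4:29 AM + 8:45 = 1:14 PM on Sep 19.

1:14 PM on September 19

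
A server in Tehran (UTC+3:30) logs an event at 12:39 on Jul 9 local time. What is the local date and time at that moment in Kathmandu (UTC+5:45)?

14:54 on Jul 9

Kathmandu is 2:15 ahead of Tehran.
Shift by the zone difference: 12:39 + 2:15 = 14:54 on Jul 9 in Kathmandu.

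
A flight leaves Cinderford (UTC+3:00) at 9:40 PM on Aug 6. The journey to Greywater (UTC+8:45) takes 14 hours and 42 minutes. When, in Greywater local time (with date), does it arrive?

6:07 PM on August 7

Convert departure to UTC: 9:40 PM − 3:00 = 6:40 PM UTC on Aug 6.
Add 14 hours and 42 minutes travel time → 9:22 AM UTC (Aug 7).
Greywater is UTC+8:45, so local arrival = 9:22 AM + 8:45 = 6:07 PM on Aug 7.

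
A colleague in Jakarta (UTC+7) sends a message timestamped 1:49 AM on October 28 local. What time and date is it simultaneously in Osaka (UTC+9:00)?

In UTC: 1:49 AM − 7:00 = 6:49 PM on Oct 27.
Osaka is UTC+9:00: 6:49 PM + 9:00 = 3:49 AM on Oct 28.

3:49 AM on October 28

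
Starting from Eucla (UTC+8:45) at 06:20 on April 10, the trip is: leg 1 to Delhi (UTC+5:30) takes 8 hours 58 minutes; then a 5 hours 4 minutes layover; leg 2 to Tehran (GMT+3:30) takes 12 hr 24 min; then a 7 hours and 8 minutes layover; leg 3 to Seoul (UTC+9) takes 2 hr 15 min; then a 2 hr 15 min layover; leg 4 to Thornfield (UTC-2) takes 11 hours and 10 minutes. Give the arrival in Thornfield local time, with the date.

20:49 on April 11

Convert departure to UTC: 06:20 − 8:45 = 21:35 UTC on Apr 9.
Add 8 hours 58 minutes leg 1 → 06:33 UTC (Apr 10).
Add 5 hours 4 minutes layover in Delhi → 11:37 UTC.
Add 12 hours and 24 minutes leg 2 → 00:01 UTC (Apr 11).
Add 7 hours and 8 minutes layover in Tehran → 07:09 UTC.
Add 2 hours 15 minutes leg 3 → 09:24 UTC.
Add 2 hours and 15 minutes layover in Seoul → 11:39 UTC.
Add 11 hours 10 minutes leg 4 → 22:49 UTC.
Thornfield is UTC−2:00, so local arrival = 22:49 − 2:00 = 20:49 on Apr 11.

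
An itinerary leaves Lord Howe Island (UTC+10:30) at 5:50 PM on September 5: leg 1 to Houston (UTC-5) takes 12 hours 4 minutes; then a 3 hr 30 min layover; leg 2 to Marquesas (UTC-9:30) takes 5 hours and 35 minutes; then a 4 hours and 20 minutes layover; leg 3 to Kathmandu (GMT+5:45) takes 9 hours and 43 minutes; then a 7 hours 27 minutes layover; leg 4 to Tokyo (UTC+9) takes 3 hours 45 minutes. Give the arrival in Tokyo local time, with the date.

2:44 PM on Sep 7

Convert departure to UTC: 5:50 PM − 10:30 = 7:20 AM UTC on Sep 5.
Add 12 hours and 4 minutes leg 1 → 7:24 PM UTC.
Add 3 hours and 30 minutes layover in Houston → 10:54 PM UTC.
Add 5 hours 35 minutes leg 2 → 4:29 AM UTC (Sep 6).
Add 4 hours and 20 minutes layover in Marquesas → 8:49 AM UTC.
Add 9 hours and 43 minutes leg 3 → 6:32 PM UTC.
Add 7 hours 27 minutes layover in Kathmandu → 1:59 AM UTC (Sep 7).
Add 3 hours 45 minutes leg 4 → 5:44 AM UTC.
Tokyo is UTC+9:00, so local arrival = 5:44 AM + 9:00 = 2:44 PM on Sep 7.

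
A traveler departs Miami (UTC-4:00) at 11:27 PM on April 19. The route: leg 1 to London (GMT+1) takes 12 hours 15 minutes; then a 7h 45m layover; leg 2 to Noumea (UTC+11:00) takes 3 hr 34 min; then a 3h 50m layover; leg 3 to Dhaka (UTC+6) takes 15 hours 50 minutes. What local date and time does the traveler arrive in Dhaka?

4:41 AM on April 22

Convert departure to UTC: 11:27 PM + 4:00 = 3:27 AM UTC on Apr 20.
Add 12 hours and 15 minutes leg 1 → 3:42 PM UTC.
Add 7 hours 45 minutes layover in London → 11:27 PM UTC.
Add 3 hours 34 minutes leg 2 → 3:01 AM UTC (Apr 21).
Add 3 hours 50 minutes layover in Noumea → 6:51 AM UTC.
Add 15 hours 50 minutes leg 3 → 10:41 PM UTC.
Dhaka is UTC+6:00, so local arrival = 10:41 PM + 6:00 = 4:41 AM on Apr 22.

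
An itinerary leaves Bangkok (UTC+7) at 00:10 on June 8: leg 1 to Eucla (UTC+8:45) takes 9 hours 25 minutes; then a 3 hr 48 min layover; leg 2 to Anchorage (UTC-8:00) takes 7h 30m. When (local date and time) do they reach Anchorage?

05:53 on Jun 8

Convert departure to UTC: 00:10 − 7:00 = 17:10 UTC on Jun 7.
Add 9 hours and 25 minutes leg 1 → 02:35 UTC (Jun 8).
Add 3 hours 48 minutes layover in Eucla → 06:23 UTC.
Add 7 hours 30 minutes leg 2 → 13:53 UTC.
Anchorage is UTC−8:00, so local arrival = 13:53 − 8:00 = 05:53 on Jun 8.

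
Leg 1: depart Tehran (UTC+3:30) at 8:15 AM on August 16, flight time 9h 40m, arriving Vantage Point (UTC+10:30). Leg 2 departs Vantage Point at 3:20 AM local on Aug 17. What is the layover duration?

2 hours 25 minutes

Convert departure to UTC: 8:15 AM − 3:30 = 4:45 AM UTC on Aug 16.
Add 9 hours and 40 minutes flight time → 2:25 PM UTC.
Vantage Point is UTC+10:30, so local arrival = 2:25 PM + 10:30 = 12:55 AM on Aug 17.
Layover = 3:20 AM − 12:55 AM = 2 hours 25 minutes.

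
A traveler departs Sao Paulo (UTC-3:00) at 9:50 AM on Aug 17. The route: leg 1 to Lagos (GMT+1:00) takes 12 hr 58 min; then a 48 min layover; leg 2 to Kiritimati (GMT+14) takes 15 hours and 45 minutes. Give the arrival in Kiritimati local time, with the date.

8:21 AM on August 19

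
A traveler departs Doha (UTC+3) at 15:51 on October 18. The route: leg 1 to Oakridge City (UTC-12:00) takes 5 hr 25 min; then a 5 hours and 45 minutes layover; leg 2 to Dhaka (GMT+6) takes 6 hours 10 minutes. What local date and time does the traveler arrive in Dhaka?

Convert departure to UTC: 15:51 − 3:00 = 12:51 UTC on Oct 18.
Add 5 hours 25 minutes leg 1 → 18:16 UTC.
Add 5 hours 45 minutes layover in Oakridge City → 00:01 UTC (Oct 19).
Add 6 hours and 10 minutes leg 2 → 06:11 UTC.
Dhaka is UTC+6:00, so local arrival = 06:11 + 6:00 = 12:11 on Oct 19.

12:11 on October 19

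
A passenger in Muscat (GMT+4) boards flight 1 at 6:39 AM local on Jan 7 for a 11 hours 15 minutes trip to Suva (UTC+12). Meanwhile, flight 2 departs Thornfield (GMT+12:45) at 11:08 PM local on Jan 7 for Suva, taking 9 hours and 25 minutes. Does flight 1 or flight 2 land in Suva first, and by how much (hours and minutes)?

Flight 1 in UTC: 6:39 AM − 4:00 = 2:39 AM on Jan 7.
+11 hours 15 minutes → arrive 1:54 PM UTC on Jan 7.
Flight 2 in UTC: 11:08 PM − 12:45 = 10:23 AM on Jan 7.
+9 hours 25 minutes → arrive 7:48 PM UTC on Jan 7.
Flight 1 lands earlier by 5 hours 54 minutes.

the first, by 5 hours 54 minutes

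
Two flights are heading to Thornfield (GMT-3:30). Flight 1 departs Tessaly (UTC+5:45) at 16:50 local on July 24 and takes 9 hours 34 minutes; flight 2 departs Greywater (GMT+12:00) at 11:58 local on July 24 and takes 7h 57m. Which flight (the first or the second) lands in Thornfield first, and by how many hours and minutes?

the second, by 12 hours 44 minutes

Flight 1 in UTC: 16:50 − 5:45 = 11:05 on Jul 24.
+9 hours 34 minutes → arrive 20:39 UTC on Jul 24.
Flight 2 in UTC: 11:58 − 12:00 = 23:58 on Jul 23.
+7 hours 57 minutes → arrive 07:55 UTC on Jul 24.
Flight 2 lands earlier by 12 hours 44 minutes.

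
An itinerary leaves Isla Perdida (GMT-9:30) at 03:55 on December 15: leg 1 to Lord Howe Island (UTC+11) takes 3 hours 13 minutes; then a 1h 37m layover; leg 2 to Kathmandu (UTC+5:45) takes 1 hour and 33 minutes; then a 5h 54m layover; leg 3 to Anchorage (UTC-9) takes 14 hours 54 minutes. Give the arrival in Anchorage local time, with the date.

Convert departure to UTC: 03:55 + 9:30 = 13:25 UTC on Dec 15.
Add 3 hours and 13 minutes leg 1 → 16:38 UTC.
Add 1 hour and 37 minutes layover in Lord Howe Island → 18:15 UTC.
Add 1 hour 33 minutes leg 2 → 19:48 UTC.
Add 5 hours 54 minutes layover in Kathmandu → 01:42 UTC (Dec 16).
Add 14 hours 54 minutes leg 3 → 16:36 UTC.
Anchorage is UTC−9:00, so local arrival = 16:36 − 9:00 = 07:36 on Dec 16.

07:36 on December 16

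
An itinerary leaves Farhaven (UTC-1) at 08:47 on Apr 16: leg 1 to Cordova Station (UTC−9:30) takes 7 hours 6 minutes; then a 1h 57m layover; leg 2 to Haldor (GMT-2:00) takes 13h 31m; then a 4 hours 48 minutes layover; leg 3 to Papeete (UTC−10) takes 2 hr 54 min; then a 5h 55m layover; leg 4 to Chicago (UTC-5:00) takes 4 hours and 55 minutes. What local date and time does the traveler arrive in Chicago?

Convert departure to UTC: 08:47 + 1:00 = 09:47 UTC on Apr 16.
Add 7 hours and 6 minutes leg 1 → 16:53 UTC.
Add 1 hour and 57 minutes layover in Cordova Station → 18:50 UTC.
Add 13 hours and 31 minutes leg 2 → 08:21 UTC (Apr 17).
Add 4 hours 48 minutes layover in Haldor → 13:09 UTC.
Add 2 hours and 54 minutes leg 3 → 16:03 UTC.
Add 5 hours 55 minutes layover in Papeete → 21:58 UTC.
Add 4 hours 55 minutes leg 4 → 02:53 UTC (Apr 18).
Chicago is UTC−5:00, so local arrival = 02:53 − 5:00 = 21:53 on Apr 17.

21:53 on April 17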